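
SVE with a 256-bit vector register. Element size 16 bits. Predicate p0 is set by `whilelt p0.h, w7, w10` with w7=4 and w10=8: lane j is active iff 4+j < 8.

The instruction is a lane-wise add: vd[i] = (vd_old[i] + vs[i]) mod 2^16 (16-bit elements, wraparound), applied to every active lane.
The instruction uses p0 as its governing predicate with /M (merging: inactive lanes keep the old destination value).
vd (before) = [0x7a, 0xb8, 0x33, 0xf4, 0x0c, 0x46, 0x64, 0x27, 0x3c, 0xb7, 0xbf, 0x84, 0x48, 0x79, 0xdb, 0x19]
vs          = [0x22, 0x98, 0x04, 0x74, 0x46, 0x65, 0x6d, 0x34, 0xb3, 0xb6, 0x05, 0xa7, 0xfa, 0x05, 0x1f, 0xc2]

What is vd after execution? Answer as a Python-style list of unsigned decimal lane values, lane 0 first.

register lanes = 256/16 = 16
whilelt: lane j active iff 4+j < 8 → j < 4 → 4 active
vd[0] add(0x7a,0x22) -> 0x9c
vd[1] add(0xb8,0x98) -> 0x150
vd[2] add(0x33,0x04) -> 0x37
vd[3] add(0xf4,0x74) -> 0x168
vd[4] tail/keep -> 0x0c
vd[5] tail/keep -> 0x46
vd[6] tail/keep -> 0x64
vd[7] tail/keep -> 0x27
vd[8] tail/keep -> 0x3c
vd[9] tail/keep -> 0xb7
vd[10] tail/keep -> 0xbf
vd[11] tail/keep -> 0x84
vd[12] tail/keep -> 0x48
vd[13] tail/keep -> 0x79
vd[14] tail/keep -> 0xdb
vd[15] tail/keep -> 0x19

vd = [156, 336, 55, 360, 12, 70, 100, 39, 60, 183, 191, 132, 72, 121, 219, 25]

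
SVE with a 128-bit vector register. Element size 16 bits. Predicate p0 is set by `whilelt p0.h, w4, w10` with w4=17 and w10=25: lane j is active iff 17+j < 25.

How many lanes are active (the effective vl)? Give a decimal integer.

vl = 8

128-bit reg / 16-bit elem → 8 lanes
p0[j] = (17+j < 25); true for j=0..7 → 8 lanes set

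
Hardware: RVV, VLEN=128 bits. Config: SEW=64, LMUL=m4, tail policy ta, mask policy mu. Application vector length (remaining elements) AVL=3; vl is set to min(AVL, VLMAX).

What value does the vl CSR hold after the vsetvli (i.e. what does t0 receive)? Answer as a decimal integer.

vl = 3

lanes per group: 128·4/64 = 8
vl = min(AVL, VLMAX) = min(3, 8) = 3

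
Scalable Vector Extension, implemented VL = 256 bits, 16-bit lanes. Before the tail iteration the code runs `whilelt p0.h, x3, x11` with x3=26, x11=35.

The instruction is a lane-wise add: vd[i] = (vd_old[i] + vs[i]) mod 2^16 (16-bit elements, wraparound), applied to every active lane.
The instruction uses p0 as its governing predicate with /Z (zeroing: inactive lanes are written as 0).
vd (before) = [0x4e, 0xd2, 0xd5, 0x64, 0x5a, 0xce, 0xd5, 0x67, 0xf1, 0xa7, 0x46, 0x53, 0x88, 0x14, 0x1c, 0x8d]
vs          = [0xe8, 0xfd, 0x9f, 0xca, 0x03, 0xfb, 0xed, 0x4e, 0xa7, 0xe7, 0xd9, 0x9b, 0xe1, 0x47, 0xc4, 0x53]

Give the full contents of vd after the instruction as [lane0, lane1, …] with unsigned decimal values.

register lanes = 256/16 = 16
whilelt: lane j active iff 26+j < 35 → j < 9 → 9 active
  i=0: add(0x4e,0xe8) → 310
  i=1: add(0xd2,0xfd) → 463
  i=2: add(0xd5,0x9f) → 372
  i=3: add(0x64,0xca) → 302
  i=4: add(0x5a,0x03) → 93
  i=5: add(0xce,0xfb) → 457
  i=6: add(0xd5,0xed) → 450
  i=7: add(0x67,0x4e) → 181
  i=8: add(0xf1,0xa7) → 408
  i=9: tail/zero → 0
  i=10: tail/zero → 0
  i=11: tail/zero → 0
  i=12: tail/zero → 0
  i=13: tail/zero → 0
  i=14: tail/zero → 0
  i=15: tail/zero → 0

vd = [310, 463, 372, 302, 93, 457, 450, 181, 408, 0, 0, 0, 0, 0, 0, 0]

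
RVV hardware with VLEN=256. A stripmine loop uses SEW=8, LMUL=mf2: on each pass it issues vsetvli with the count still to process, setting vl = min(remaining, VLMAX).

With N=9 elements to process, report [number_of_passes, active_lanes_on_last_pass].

[iterations, last_vl] = [1, 9]

VLMAX = VLEN×LMUL/SEW = 256×1/2/8 = 16
iterations = ceil(9/16) = 1; final-pass vl = 9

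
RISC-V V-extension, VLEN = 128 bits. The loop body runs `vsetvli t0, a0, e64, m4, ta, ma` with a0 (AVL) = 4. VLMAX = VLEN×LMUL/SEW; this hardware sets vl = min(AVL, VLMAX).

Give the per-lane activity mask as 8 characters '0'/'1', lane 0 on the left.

lanes per group: 128·4/64 = 8
vl ← min(4, 8) = 4
bits (lane 0 leftmost): 11110000

predicate = 11110000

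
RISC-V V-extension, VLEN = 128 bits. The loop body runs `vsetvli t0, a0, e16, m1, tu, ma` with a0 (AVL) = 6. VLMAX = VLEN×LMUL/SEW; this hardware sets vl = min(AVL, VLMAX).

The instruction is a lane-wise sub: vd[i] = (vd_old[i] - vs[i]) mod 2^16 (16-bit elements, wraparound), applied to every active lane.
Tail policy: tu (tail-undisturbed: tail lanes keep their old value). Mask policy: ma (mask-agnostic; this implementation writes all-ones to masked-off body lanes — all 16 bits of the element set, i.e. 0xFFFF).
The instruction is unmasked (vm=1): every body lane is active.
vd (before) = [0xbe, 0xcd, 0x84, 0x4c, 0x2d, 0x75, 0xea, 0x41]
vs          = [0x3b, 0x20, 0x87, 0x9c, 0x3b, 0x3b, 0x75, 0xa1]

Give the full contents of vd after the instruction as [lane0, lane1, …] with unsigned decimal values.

vd = [131, 173, 65533, 65456, 65522, 58, 234, 65]

VLMAX = (128 × 1) / 16 = 8 lanes
vl ← min(6, 8) = 6
lane  0: sub(0xbe,0x3b) ⇒ 0x83
lane  1: sub(0xcd,0x20) ⇒ 0xad
lane  2: sub(0x84,0x87) ⇒ 0xfffd
lane  3: sub(0x4c,0x9c) ⇒ 0xffb0
lane  4: sub(0x2d,0x3b) ⇒ 0xfff2
lane  5: sub(0x75,0x3b) ⇒ 0x3a
lane  6: tail/keep ⇒ 0xea
lane  7: tail/keep ⇒ 0x41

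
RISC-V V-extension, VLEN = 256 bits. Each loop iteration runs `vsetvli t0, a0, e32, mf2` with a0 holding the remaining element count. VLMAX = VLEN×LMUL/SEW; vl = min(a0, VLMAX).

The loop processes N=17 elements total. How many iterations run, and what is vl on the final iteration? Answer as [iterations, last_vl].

lanes per group: 256·1/2/32 = 4
N=17: ⌈17/4⌉ = 5 iters; last vl = 17 − 4×4 = 1

[iterations, last_vl] = [5, 1]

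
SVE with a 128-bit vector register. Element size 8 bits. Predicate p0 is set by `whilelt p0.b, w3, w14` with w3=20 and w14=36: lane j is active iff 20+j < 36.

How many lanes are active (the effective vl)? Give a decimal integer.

vl = 16

lane count: 128 div 8 = 16
active while 20+j < 36, i.e. j ∈ [0,16) capped at 16 ⇒ 16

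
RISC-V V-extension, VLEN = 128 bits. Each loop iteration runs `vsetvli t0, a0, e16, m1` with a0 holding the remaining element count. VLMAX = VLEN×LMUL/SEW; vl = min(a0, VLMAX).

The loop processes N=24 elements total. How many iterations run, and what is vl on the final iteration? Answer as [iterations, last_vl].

VLMAX = (128 × 1) / 16 = 8 lanes
N=24: ⌈24/8⌉ = 3 iters; last vl = 24 − 2×8 = 8

[iterations, last_vl] = [3, 8]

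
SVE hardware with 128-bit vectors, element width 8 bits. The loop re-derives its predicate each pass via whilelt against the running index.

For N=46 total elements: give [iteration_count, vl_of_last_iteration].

[iterations, last_vl] = [3, 14]

128-bit reg / 8-bit elem → 16 lanes
N=46: ⌈46/16⌉ = 3 iters; last vl = 46 − 2×16 = 14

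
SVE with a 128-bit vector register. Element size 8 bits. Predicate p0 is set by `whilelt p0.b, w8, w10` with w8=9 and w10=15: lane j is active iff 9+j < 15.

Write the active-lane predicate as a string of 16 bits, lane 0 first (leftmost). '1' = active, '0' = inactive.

register lanes = 128/8 = 16
p0[j] = (9+j < 15); true for j=0..5 → 6 lanes set
bits (lane 0 leftmost): 1111110000000000

predicate = 1111110000000000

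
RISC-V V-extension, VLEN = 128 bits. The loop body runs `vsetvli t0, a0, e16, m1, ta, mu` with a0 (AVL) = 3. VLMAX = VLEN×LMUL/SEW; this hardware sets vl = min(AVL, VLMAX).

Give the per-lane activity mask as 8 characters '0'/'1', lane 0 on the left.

predicate = 11100000

VLMAX = (128 × 1) / 16 = 8 lanes
vl = min(AVL, VLMAX) = min(3, 8) = 3
bits (lane 0 leftmost): 11100000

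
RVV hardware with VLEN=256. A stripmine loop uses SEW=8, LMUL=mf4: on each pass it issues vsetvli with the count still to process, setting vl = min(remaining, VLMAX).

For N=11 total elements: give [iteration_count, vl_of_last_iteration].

VLMAX = VLEN×LMUL/SEW = 256×1/4/8 = 8
N=11: ⌈11/8⌉ = 2 iters; last vl = 11 − 1×8 = 3

[iterations, last_vl] = [2, 3]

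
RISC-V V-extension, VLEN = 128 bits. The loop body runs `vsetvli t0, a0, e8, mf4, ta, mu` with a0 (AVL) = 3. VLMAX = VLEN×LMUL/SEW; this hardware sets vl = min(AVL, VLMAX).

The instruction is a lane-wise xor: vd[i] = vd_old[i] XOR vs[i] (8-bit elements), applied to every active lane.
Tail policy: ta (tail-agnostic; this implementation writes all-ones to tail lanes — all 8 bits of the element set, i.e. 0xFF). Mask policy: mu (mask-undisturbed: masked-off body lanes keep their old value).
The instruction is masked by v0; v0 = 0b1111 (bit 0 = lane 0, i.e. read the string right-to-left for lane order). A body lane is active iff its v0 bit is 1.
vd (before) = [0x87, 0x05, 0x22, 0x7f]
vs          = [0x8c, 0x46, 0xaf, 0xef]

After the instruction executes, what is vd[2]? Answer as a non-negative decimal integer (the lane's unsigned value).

lanes per group: 128·1/4/8 = 4
vl ← min(3, 4) = 3
  i=0: xor(0x87,0x8c) → 11
  i=1: xor(0x05,0x46) → 67
  i=2: xor(0x22,0xaf) → 141
  i=3: tail/ones → 255

vd[2] = 141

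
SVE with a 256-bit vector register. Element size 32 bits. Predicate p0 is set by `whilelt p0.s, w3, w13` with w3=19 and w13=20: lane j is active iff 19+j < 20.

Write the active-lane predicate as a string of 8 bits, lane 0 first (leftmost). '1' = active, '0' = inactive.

predicate = 10000000

register lanes = 256/32 = 8
p0[j] = (19+j < 20); true for j=0..0 → 1 lanes set
bits (lane 0 leftmost): 10000000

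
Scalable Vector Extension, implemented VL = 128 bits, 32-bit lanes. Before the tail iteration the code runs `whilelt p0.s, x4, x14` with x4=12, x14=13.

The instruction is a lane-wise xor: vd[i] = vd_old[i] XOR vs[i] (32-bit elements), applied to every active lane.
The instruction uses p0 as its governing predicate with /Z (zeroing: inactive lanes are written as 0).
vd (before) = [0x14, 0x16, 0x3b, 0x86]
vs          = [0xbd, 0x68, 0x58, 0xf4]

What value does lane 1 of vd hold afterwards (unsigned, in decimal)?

vd[1] = 0

128-bit reg / 32-bit elem → 4 lanes
active while 12+j < 13, i.e. j ∈ [0,1) capped at 4 ⇒ 1
  i=0: xor(0x14,0xbd) → 169
  i=1: tail/zero → 0
  i=2: tail/zero → 0
  i=3: tail/zero → 0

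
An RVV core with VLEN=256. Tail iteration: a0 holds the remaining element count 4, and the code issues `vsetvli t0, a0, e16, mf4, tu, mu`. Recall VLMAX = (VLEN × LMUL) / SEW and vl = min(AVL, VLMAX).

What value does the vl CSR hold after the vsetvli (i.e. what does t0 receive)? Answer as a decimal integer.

lanes per group: 256·1/4/16 = 4
AVL=4 ≤ VLMAX=4, so vl = 4

vl = 4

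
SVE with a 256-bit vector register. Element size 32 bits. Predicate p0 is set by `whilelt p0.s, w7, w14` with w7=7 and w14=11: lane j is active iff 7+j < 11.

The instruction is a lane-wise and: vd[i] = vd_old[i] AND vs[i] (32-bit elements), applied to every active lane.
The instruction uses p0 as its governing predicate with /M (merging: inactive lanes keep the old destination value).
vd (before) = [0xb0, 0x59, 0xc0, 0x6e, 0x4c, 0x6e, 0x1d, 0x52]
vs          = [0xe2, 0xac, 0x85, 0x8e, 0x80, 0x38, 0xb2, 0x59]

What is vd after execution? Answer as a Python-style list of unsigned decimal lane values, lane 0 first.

vd = [160, 8, 128, 14, 76, 110, 29, 82]

register lanes = 256/32 = 8
whilelt: lane j active iff 7+j < 11 → j < 4 → 4 active
  i=0: and(0xb0,0xe2) → 160
  i=1: and(0x59,0xac) → 8
  i=2: and(0xc0,0x85) → 128
  i=3: and(0x6e,0x8e) → 14
  i=4: tail/keep → 76
  i=5: tail/keep → 110
  i=6: tail/keep → 29
  i=7: tail/keep → 82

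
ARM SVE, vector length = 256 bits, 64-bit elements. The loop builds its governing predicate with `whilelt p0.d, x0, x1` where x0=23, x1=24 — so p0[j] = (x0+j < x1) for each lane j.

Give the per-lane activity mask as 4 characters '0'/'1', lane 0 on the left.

predicate = 1000

register lanes = 256/64 = 4
whilelt: lane j active iff 23+j < 24 → j < 1 → 1 active
bits (lane 0 leftmost): 1000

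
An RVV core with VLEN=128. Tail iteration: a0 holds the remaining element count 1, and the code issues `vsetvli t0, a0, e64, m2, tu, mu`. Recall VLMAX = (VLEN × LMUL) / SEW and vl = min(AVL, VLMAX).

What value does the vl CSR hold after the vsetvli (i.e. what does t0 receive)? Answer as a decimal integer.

vl = 1

VLMAX = (128 × 2) / 64 = 4 lanes
AVL=1 ≤ VLMAX=4, so vl = 1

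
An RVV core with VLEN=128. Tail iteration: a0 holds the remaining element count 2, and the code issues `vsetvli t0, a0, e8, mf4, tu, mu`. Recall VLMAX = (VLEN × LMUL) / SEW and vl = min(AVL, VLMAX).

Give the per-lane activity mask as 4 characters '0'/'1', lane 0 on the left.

predicate = 1100

VLMAX = (128 × 1/4) / 8 = 4 lanes
AVL=2 ≤ VLMAX=4, so vl = 2
bits (lane 0 leftmost): 1100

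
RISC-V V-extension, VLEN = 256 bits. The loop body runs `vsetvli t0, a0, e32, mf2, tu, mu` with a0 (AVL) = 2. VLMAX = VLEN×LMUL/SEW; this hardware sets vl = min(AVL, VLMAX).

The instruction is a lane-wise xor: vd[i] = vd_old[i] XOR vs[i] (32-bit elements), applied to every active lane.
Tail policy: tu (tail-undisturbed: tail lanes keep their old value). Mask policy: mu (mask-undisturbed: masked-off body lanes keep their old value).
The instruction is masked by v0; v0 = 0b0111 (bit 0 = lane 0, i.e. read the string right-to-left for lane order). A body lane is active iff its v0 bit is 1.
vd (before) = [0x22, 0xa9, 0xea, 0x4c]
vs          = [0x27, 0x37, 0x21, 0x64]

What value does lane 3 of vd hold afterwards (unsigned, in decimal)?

vd[3] = 76

lanes per group: 256·1/2/32 = 4
vl = min(AVL, VLMAX) = min(2, 4) = 2
  i=0: xor(0x22,0x27) → 5
  i=1: xor(0xa9,0x37) → 158
  i=2: tail/keep → 234
  i=3: tail/keep → 76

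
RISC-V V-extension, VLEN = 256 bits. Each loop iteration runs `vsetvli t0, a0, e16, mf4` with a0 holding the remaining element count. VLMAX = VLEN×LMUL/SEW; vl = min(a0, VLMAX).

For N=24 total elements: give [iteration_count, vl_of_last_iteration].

[iterations, last_vl] = [6, 4]

VLMAX = VLEN×LMUL/SEW = 256×1/4/16 = 4
N=24: ⌈24/4⌉ = 6 iters; last vl = 24 − 5×4 = 4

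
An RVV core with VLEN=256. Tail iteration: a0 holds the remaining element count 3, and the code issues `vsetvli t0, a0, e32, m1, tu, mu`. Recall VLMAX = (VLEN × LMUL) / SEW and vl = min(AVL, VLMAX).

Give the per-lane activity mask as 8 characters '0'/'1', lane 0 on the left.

predicate = 11100000

lanes per group: 256·1/32 = 8
vl ← min(3, 8) = 3
bits (lane 0 leftmost): 11100000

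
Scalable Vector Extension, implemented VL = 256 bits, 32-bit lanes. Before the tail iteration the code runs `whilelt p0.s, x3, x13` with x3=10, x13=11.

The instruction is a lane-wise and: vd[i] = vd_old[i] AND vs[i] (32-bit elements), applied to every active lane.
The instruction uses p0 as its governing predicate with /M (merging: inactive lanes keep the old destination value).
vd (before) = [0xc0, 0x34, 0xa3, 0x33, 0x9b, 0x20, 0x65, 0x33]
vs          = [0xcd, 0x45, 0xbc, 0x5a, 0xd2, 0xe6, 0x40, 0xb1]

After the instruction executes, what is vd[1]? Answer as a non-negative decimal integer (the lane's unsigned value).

lane count: 256 div 32 = 8
whilelt: lane j active iff 10+j < 11 → j < 1 → 1 active
[0] and(0xc0,0xcd) = 0xc0
[1] tail/keep = 0x34
[2] tail/keep = 0xa3
[3] tail/keep = 0x33
[4] tail/keep = 0x9b
[5] tail/keep = 0x20
[6] tail/keep = 0x65
[7] tail/keep = 0x33

vd[1] = 52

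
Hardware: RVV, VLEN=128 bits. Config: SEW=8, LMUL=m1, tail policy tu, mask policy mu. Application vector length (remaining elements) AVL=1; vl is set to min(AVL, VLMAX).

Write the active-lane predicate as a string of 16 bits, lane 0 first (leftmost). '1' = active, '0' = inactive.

VLMAX = (128 × 1) / 8 = 16 lanes
vl = min(AVL, VLMAX) = min(1, 16) = 1
bits (lane 0 leftmost): 1000000000000000

predicate = 1000000000000000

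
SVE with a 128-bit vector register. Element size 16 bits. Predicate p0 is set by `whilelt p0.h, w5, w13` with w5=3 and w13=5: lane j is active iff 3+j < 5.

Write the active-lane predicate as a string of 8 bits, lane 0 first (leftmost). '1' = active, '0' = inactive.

predicate = 11000000

lane count: 128 div 16 = 8
whilelt: lane j active iff 3+j < 5 → j < 2 → 2 active
bits (lane 0 leftmost): 11000000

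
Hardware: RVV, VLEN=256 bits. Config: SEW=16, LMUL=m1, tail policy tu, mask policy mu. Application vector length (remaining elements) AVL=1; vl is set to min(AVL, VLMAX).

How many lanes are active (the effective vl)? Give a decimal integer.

vl = 1

lanes per group: 256·1/16 = 16
vl ← min(1, 16) = 1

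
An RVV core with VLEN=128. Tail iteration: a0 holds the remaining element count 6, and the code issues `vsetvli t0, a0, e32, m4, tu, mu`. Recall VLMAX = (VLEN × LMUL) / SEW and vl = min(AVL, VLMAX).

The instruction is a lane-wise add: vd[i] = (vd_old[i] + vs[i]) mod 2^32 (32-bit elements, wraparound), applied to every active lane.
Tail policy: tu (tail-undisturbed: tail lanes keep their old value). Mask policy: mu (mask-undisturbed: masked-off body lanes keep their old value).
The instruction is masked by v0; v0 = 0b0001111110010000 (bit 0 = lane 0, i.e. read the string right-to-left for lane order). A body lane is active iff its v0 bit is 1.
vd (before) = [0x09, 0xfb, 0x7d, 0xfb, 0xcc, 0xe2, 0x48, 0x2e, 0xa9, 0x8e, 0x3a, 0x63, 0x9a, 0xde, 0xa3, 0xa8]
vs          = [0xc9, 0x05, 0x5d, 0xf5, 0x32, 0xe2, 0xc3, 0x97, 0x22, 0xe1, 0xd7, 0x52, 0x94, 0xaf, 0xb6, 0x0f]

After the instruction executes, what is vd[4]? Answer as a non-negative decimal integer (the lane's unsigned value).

vd[4] = 254

lanes per group: 128·4/32 = 16
vl ← min(6, 16) = 6
[0] mask-off/keep = 0x09
[1] mask-off/keep = 0xfb
[2] mask-off/keep = 0x7d
[3] mask-off/keep = 0xfb
[4] add(0xcc,0x32) = 0xfe
[5] mask-off/keep = 0xe2
[6] tail/keep = 0x48
[7] tail/keep = 0x2e
[8] tail/keep = 0xa9
[9] tail/keep = 0x8e
[10] tail/keep = 0x3a
[11] tail/keep = 0x63
[12] tail/keep = 0x9a
[13] tail/keep = 0xde
[14] tail/keep = 0xa3
[15] tail/keep = 0xa8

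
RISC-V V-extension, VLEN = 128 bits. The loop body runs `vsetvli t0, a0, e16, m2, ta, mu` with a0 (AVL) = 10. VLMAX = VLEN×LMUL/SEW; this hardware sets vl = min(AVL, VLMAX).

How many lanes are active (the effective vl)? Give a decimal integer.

VLMAX = VLEN×LMUL/SEW = 128×2/16 = 16
vl = min(AVL, VLMAX) = min(10, 16) = 10

vl = 10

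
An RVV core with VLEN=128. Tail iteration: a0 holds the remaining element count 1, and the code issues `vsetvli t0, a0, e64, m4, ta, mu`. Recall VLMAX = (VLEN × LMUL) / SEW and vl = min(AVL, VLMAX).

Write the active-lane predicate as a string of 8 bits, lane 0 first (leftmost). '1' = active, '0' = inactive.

predicate = 10000000

lanes per group: 128·4/64 = 8
vl ← min(1, 8) = 1
bits (lane 0 leftmost): 10000000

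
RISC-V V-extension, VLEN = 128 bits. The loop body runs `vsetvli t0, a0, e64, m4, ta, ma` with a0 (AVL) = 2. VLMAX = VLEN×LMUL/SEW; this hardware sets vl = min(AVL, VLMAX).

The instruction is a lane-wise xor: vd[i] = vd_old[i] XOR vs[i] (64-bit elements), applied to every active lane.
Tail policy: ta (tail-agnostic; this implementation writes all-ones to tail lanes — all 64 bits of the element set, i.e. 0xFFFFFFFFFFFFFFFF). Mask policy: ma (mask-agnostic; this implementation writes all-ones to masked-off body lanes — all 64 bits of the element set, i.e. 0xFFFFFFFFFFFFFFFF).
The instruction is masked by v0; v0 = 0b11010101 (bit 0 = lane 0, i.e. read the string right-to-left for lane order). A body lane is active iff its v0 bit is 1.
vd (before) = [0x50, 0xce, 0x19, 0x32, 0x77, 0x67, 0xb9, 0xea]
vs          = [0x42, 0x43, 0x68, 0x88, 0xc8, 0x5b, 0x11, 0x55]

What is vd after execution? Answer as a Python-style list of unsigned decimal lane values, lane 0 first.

lanes per group: 128·4/64 = 8
vl = min(AVL, VLMAX) = min(2, 8) = 2
[0] xor(0x50,0x42) = 0x12
[1] mask-off/ones = 0xffffffffffffffff
[2] tail/ones = 0xffffffffffffffff
[3] tail/ones = 0xffffffffffffffff
[4] tail/ones = 0xffffffffffffffff
[5] tail/ones = 0xffffffffffffffff
[6] tail/ones = 0xffffffffffffffff
[7] tail/ones = 0xffffffffffffffff

vd = [18, 18446744073709551615, 18446744073709551615, 18446744073709551615, 18446744073709551615, 18446744073709551615, 18446744073709551615, 18446744073709551615]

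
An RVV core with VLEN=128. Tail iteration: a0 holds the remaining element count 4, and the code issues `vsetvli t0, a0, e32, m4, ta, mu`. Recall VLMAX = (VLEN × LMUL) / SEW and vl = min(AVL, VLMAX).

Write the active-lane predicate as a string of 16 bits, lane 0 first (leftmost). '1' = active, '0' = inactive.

VLMAX = (128 × 4) / 32 = 16 lanes
AVL=4 ≤ VLMAX=16, so vl = 4
bits (lane 0 leftmost): 1111000000000000

predicate = 1111000000000000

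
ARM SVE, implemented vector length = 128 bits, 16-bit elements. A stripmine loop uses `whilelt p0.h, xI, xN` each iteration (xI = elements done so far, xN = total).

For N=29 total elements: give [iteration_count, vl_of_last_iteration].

lane count: 128 div 16 = 8
29 elements at 8/iter → 4 passes, remainder 5 on the last

[iterations, last_vl] = [4, 5]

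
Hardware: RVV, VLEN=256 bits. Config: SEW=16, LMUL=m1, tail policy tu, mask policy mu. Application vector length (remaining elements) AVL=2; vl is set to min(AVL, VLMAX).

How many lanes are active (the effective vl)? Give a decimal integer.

vl = 2

VLMAX = (256 × 1) / 16 = 16 lanes
vl ← min(2, 16) = 2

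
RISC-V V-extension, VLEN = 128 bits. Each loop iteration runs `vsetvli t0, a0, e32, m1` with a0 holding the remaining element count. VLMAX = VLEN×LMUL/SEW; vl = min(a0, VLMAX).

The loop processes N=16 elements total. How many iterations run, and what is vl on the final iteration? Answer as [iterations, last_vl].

VLMAX = VLEN×LMUL/SEW = 128×1/32 = 4
iterations = ceil(16/4) = 4; final-pass vl = 4

[iterations, last_vl] = [4, 4]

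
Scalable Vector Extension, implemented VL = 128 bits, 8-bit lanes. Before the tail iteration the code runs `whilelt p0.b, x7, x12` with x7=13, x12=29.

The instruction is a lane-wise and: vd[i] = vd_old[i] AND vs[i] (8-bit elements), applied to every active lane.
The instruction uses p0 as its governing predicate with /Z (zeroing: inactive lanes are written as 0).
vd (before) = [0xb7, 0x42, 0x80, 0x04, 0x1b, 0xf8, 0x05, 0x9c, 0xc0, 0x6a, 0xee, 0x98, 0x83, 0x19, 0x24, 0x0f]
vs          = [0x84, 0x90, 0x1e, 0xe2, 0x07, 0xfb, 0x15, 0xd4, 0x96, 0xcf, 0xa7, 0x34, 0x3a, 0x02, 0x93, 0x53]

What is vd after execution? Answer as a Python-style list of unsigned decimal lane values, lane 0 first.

vd = [132, 0, 0, 0, 3, 248, 5, 148, 128, 74, 166, 16, 2, 0, 0, 3]

register lanes = 128/8 = 16
p0[j] = (13+j < 29); true for j=0..15 → 16 lanes set
vd[0] and(0xb7,0x84) -> 0x84
vd[1] and(0x42,0x90) -> 0x00
vd[2] and(0x80,0x1e) -> 0x00
vd[3] and(0x04,0xe2) -> 0x00
vd[4] and(0x1b,0x07) -> 0x03
vd[5] and(0xf8,0xfb) -> 0xf8
vd[6] and(0x05,0x15) -> 0x05
vd[7] and(0x9c,0xd4) -> 0x94
vd[8] and(0xc0,0x96) -> 0x80
vd[9] and(0x6a,0xcf) -> 0x4a
vd[10] and(0xee,0xa7) -> 0xa6
vd[11] and(0x98,0x34) -> 0x10
vd[12] and(0x83,0x3a) -> 0x02
vd[13] and(0x19,0x02) -> 0x00
vd[14] and(0x24,0x93) -> 0x00
vd[15] and(0x0f,0x53) -> 0x03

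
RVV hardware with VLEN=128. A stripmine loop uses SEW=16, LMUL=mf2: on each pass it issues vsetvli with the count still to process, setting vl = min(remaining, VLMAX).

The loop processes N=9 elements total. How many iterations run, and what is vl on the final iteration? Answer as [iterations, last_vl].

[iterations, last_vl] = [3, 1]

VLMAX = VLEN×LMUL/SEW = 128×1/2/16 = 4
9 elements at 4/iter → 3 passes, remainder 1 on the last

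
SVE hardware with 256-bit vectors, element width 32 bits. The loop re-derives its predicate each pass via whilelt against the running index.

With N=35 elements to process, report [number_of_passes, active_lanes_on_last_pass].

[iterations, last_vl] = [5, 3]

256-bit reg / 32-bit elem → 8 lanes
N=35: ⌈35/8⌉ = 5 iters; last vl = 35 − 4×8 = 3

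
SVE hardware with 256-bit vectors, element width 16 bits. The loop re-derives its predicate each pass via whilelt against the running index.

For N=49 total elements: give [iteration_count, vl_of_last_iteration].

lane count: 256 div 16 = 16
N=49: ⌈49/16⌉ = 4 iters; last vl = 49 − 3×16 = 1

[iterations, last_vl] = [4, 1]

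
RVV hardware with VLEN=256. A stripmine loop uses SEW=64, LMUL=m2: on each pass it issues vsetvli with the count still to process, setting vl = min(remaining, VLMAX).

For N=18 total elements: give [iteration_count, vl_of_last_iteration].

[iterations, last_vl] = [3, 2]

lanes per group: 256·2/64 = 8
iterations = ceil(18/8) = 3; final-pass vl = 2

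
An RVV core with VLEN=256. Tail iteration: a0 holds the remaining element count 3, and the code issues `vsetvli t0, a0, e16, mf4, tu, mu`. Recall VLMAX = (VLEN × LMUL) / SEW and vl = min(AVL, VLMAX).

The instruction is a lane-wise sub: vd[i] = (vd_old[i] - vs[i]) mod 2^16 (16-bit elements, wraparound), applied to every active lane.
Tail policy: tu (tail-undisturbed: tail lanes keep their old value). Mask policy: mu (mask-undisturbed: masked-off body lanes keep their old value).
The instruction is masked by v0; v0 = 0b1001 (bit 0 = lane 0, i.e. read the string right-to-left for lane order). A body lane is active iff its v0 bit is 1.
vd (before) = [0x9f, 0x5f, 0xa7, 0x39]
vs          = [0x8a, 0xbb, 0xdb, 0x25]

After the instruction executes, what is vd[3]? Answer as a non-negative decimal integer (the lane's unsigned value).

VLMAX = VLEN×LMUL/SEW = 256×1/4/16 = 4
vl ← min(3, 4) = 3
lane  0: sub(0x9f,0x8a) ⇒ 0x15
lane  1: mask-off/keep ⇒ 0x5f
lane  2: mask-off/keep ⇒ 0xa7
lane  3: tail/keep ⇒ 0x39

vd[3] = 57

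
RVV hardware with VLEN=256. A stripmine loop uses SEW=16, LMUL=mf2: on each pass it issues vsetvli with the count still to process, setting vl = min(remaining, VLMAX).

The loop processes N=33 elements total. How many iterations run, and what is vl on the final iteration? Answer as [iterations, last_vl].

[iterations, last_vl] = [5, 1]

VLMAX = VLEN×LMUL/SEW = 256×1/2/16 = 8
33 elements at 8/iter → 5 passes, remainder 1 on the last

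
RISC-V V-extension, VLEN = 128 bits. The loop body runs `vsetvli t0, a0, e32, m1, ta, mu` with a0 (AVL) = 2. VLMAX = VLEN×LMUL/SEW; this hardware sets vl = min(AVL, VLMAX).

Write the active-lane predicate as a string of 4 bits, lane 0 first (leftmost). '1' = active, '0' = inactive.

predicate = 1100

VLMAX = VLEN×LMUL/SEW = 128×1/32 = 4
vl = min(AVL, VLMAX) = min(2, 4) = 2
bits (lane 0 leftmost): 1100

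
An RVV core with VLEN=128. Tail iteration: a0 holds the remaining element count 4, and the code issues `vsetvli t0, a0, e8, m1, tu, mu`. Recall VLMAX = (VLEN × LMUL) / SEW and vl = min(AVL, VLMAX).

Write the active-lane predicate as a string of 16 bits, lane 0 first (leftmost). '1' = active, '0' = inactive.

lanes per group: 128·1/8 = 16
vl = min(AVL, VLMAX) = min(4, 16) = 4
bits (lane 0 leftmost): 1111000000000000

predicate = 1111000000000000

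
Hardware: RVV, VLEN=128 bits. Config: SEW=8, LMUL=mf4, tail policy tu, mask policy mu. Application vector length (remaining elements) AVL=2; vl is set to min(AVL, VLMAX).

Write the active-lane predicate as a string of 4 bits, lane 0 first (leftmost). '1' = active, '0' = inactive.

VLMAX = (128 × 1/4) / 8 = 4 lanes
AVL=2 ≤ VLMAX=4, so vl = 2
bits (lane 0 leftmost): 1100

predicate = 1100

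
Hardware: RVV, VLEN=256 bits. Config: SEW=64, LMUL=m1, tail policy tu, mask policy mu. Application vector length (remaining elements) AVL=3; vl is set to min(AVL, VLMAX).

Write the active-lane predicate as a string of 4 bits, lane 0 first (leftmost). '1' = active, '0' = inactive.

predicate = 1110

VLMAX = (256 × 1) / 64 = 4 lanes
AVL=3 ≤ VLMAX=4, so vl = 3
bits (lane 0 leftmost): 1110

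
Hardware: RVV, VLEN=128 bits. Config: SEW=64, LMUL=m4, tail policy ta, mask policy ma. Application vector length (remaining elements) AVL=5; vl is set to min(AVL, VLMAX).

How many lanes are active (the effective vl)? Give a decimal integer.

vl = 5

VLMAX = (128 × 4) / 64 = 8 lanes
vl ← min(5, 8) = 5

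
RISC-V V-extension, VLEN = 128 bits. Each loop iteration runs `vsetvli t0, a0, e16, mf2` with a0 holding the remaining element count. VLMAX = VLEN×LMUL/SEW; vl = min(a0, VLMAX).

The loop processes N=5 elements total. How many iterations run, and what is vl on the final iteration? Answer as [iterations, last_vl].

[iterations, last_vl] = [2, 1]

VLMAX = VLEN×LMUL/SEW = 128×1/2/16 = 4
iterations = ceil(5/4) = 2; final-pass vl = 1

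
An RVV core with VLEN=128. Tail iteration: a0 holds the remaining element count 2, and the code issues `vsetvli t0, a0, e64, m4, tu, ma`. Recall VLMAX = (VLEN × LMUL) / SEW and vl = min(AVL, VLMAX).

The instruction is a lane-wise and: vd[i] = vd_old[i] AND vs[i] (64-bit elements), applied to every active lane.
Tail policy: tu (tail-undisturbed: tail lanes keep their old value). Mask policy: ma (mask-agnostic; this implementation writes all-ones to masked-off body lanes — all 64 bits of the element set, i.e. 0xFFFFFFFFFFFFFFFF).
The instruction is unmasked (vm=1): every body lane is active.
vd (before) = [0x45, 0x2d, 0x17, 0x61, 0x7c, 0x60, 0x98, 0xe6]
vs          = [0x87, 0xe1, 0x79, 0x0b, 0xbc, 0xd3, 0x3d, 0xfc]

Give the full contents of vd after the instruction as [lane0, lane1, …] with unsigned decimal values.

vd = [5, 33, 23, 97, 124, 96, 152, 230]

lanes per group: 128·4/64 = 8
vl = min(AVL, VLMAX) = min(2, 8) = 2
vd[0] and(0x45,0x87) -> 0x05
vd[1] and(0x2d,0xe1) -> 0x21
vd[2] tail/keep -> 0x17
vd[3] tail/keep -> 0x61
vd[4] tail/keep -> 0x7c
vd[5] tail/keep -> 0x60
vd[6] tail/keep -> 0x98
vd[7] tail/keep -> 0xe6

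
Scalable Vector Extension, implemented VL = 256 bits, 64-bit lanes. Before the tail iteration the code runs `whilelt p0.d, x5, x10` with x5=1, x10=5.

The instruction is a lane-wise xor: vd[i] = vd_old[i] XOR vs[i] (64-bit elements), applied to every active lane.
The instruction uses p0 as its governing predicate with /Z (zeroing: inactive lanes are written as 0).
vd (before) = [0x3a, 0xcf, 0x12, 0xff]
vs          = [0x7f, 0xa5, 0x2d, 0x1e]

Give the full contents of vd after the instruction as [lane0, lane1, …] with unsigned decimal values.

lane count: 256 div 64 = 4
whilelt: lane j active iff 1+j < 5 → j < 4 → 4 active
vd[0] xor(0x3a,0x7f) -> 0x45
vd[1] xor(0xcf,0xa5) -> 0x6a
vd[2] xor(0x12,0x2d) -> 0x3f
vd[3] xor(0xff,0x1e) -> 0xe1

vd = [69, 106, 63, 225]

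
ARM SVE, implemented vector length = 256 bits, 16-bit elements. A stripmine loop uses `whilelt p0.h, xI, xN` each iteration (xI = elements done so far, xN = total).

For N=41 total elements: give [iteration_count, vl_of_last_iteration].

register lanes = 256/16 = 16
N=41: ⌈41/16⌉ = 3 iters; last vl = 41 − 2×16 = 9

[iterations, last_vl] = [3, 9]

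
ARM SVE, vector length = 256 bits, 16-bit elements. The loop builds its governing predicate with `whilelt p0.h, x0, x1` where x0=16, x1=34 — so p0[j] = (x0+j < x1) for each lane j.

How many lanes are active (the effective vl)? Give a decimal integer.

register lanes = 256/16 = 16
p0[j] = (16+j < 34); true for j=0..15 → 16 lanes set

vl = 16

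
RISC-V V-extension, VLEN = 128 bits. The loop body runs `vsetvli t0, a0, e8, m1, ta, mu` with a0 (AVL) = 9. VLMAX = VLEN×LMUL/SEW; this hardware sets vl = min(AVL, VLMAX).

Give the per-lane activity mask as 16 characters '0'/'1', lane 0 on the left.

VLMAX = VLEN×LMUL/SEW = 128×1/8 = 16
AVL=9 ≤ VLMAX=16, so vl = 9
bits (lane 0 leftmost): 1111111110000000

predicate = 1111111110000000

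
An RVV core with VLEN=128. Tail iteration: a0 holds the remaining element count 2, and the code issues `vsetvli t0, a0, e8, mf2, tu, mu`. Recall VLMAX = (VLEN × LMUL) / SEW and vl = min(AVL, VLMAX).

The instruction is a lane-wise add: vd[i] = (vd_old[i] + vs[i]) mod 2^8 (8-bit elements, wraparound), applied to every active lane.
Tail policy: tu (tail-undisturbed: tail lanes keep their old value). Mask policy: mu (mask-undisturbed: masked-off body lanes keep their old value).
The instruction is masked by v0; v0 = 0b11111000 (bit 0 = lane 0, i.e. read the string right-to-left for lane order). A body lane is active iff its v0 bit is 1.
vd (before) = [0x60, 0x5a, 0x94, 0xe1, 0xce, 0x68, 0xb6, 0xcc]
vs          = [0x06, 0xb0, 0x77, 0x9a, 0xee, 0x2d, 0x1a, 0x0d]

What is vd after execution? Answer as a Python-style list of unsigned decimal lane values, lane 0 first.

vd = [96, 90, 148, 225, 206, 104, 182, 204]

VLMAX = (128 × 1/2) / 8 = 8 lanes
vl ← min(2, 8) = 2
  i=0: mask-off/keep → 96
  i=1: mask-off/keep → 90
  i=2: tail/keep → 148
  i=3: tail/keep → 225
  i=4: tail/keep → 206
  i=5: tail/keep → 104
  i=6: tail/keep → 182
  i=7: tail/keep → 204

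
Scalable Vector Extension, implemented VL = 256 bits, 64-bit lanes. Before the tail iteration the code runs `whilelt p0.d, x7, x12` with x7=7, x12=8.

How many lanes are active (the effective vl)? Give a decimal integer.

vl = 1

lane count: 256 div 64 = 4
p0[j] = (7+j < 8); true for j=0..0 → 1 lanes set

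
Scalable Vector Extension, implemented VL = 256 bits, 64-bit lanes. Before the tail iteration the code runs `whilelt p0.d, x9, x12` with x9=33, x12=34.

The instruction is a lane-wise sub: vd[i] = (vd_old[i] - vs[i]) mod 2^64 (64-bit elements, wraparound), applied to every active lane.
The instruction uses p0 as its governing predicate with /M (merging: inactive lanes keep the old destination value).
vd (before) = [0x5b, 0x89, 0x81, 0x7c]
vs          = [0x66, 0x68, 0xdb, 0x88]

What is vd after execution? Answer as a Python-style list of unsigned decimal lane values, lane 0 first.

vd = [18446744073709551605, 137, 129, 124]

register lanes = 256/64 = 4
p0[j] = (33+j < 34); true for j=0..0 → 1 lanes set
vd[0] sub(0x5b,0x66) -> 0xfffffffffffffff5
vd[1] tail/keep -> 0x89
vd[2] tail/keep -> 0x81
vd[3] tail/keep -> 0x7c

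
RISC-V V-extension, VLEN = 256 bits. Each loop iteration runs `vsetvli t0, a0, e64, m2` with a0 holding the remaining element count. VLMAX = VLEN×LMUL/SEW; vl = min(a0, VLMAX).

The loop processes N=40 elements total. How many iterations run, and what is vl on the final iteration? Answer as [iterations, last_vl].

[iterations, last_vl] = [5, 8]

VLMAX = VLEN×LMUL/SEW = 256×2/64 = 8
N=40: ⌈40/8⌉ = 5 iters; last vl = 40 − 4×8 = 8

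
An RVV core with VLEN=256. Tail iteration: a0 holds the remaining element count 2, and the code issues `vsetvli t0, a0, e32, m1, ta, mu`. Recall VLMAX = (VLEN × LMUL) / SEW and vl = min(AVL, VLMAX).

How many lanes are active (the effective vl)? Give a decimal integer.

vl = 2

VLMAX = VLEN×LMUL/SEW = 256×1/32 = 8
AVL=2 ≤ VLMAX=8, so vl = 2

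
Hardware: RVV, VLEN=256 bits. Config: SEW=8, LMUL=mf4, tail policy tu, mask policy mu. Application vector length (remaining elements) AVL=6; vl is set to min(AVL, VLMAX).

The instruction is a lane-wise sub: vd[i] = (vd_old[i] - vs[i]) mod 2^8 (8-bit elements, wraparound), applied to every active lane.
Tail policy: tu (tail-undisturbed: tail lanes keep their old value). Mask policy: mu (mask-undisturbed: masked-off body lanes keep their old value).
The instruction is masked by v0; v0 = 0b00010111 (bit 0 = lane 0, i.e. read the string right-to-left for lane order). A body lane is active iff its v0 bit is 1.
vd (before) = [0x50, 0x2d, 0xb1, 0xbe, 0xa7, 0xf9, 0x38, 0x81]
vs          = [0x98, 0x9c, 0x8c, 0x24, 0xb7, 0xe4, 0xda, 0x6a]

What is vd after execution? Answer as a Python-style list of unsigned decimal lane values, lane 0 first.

VLMAX = (256 × 1/4) / 8 = 8 lanes
AVL=6 ≤ VLMAX=8, so vl = 6
[0] sub(0x50,0x98) = 0xb8
[1] sub(0x2d,0x9c) = 0x91
[2] sub(0xb1,0x8c) = 0x25
[3] mask-off/keep = 0xbe
[4] sub(0xa7,0xb7) = 0xf0
[5] mask-off/keep = 0xf9
[6] tail/keep = 0x38
[7] tail/keep = 0x81

vd = [184, 145, 37, 190, 240, 249, 56, 129]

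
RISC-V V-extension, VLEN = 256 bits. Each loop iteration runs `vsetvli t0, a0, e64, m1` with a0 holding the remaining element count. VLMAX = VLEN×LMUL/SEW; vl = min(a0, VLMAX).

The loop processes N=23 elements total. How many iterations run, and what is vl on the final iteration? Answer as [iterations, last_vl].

VLMAX = (256 × 1) / 64 = 4 lanes
23 elements at 4/iter → 6 passes, remainder 3 on the last

[iterations, last_vl] = [6, 3]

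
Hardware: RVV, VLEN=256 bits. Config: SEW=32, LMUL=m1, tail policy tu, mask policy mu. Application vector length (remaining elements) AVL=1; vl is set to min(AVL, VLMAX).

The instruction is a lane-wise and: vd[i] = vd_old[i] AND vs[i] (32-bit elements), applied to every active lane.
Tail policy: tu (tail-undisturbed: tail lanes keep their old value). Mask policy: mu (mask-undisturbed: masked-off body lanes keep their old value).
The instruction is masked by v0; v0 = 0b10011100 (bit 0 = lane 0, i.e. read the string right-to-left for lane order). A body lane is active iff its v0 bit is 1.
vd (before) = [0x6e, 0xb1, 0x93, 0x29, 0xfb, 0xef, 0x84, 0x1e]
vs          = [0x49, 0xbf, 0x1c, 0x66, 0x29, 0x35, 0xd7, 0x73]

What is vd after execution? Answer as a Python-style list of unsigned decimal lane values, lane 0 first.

vd = [110, 177, 147, 41, 251, 239, 132, 30]

lanes per group: 256·1/32 = 8
vl = min(AVL, VLMAX) = min(1, 8) = 1
  i=0: mask-off/keep → 110
  i=1: tail/keep → 177
  i=2: tail/keep → 147
  i=3: tail/keep → 41
  i=4: tail/keep → 251
  i=5: tail/keep → 239
  i=6: tail/keep → 132
  i=7: tail/keep → 30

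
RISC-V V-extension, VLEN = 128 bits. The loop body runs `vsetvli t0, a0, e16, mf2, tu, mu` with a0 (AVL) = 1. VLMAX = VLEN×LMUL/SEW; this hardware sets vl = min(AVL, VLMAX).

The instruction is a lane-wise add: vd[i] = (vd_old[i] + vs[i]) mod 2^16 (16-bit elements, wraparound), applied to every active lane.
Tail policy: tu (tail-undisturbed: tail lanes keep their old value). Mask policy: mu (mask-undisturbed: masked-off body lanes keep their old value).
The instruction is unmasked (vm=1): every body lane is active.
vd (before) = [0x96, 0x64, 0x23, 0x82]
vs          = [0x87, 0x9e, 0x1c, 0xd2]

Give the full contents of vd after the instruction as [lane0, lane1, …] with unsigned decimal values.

vd = [285, 100, 35, 130]

lanes per group: 128·1/2/16 = 4
vl ← min(1, 4) = 1
[0] add(0x96,0x87) = 0x11d
[1] tail/keep = 0x64
[2] tail/keep = 0x23
[3] tail/keep = 0x82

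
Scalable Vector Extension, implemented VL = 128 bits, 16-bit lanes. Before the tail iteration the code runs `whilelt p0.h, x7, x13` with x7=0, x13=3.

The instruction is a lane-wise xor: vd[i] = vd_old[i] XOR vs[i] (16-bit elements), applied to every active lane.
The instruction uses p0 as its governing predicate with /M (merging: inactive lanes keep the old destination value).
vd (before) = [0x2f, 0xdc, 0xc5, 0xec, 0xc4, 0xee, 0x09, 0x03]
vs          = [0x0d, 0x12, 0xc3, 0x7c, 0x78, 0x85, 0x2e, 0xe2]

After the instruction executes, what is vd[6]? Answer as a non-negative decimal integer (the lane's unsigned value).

128-bit reg / 16-bit elem → 8 lanes
whilelt: lane j active iff 0+j < 3 → j < 3 → 3 active
[0] xor(0x2f,0x0d) = 0x22
[1] xor(0xdc,0x12) = 0xce
[2] xor(0xc5,0xc3) = 0x06
[3] tail/keep = 0xec
[4] tail/keep = 0xc4
[5] tail/keep = 0xee
[6] tail/keep = 0x09
[7] tail/keep = 0x03

vd[6] = 9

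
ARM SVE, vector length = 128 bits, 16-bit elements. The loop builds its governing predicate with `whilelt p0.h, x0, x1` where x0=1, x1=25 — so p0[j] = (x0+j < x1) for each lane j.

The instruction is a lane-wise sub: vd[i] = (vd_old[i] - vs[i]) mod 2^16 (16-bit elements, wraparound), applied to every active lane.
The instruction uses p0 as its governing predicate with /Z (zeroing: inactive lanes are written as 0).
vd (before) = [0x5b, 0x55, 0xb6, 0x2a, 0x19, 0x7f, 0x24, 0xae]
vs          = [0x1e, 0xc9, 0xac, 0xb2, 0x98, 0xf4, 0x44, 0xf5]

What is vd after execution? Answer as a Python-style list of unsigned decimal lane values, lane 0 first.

lane count: 128 div 16 = 8
whilelt: lane j active iff 1+j < 25 → j < 24 → 8 active
[0] sub(0x5b,0x1e) = 0x3d
[1] sub(0x55,0xc9) = 0xff8c
[2] sub(0xb6,0xac) = 0x0a
[3] sub(0x2a,0xb2) = 0xff78
[4] sub(0x19,0x98) = 0xff81
[5] sub(0x7f,0xf4) = 0xff8b
[6] sub(0x24,0x44) = 0xffe0
[7] sub(0xae,0xf5) = 0xffb9

vd = [61, 65420, 10, 65400, 65409, 65419, 65504, 65465]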